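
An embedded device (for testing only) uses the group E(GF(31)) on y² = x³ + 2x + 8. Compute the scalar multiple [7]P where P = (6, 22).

Double-and-add on 7 = (111)₂. Start with P = (6, 22) for the leading 1-bit.
double: tangent at (6, 22): λ = (3·6² + 2)/(2·22) ≡ 17/13. 13⁻¹ ≡ 12 (mod 31) since 13·12 = 156 ≡ 1, so λ ≡ 17·12 ≡ 18.
  x = λ² - 6 - 6 = 324 - 12 ≡ 2; y = λ·(6 - 2) - 22 ≡ 19. → (2, 19)
add P: (2, 19) + (6, 22). λ = (22 - 19)/(6 - 2) ≡ 3/4 mod 31. 4⁻¹ ≡ 8 (mod 31), so λ ≡ 24.
  x = λ² - 2 - 6 = 576 - 8 ≡ 10; y = λ·(2 - 10) - 19 ≡ 6. → (10, 6)
double: tangent at (10, 6): λ = (3·10² + 2)/(2·6) ≡ 23/12. 12⁻¹ ≡ 13 (mod 31), so λ ≡ 23·13 ≡ 20.
  x = λ² - 10 - 10 = 400 - 20 ≡ 8; y = λ·(10 - 8) - 6 ≡ 3. → (8, 3)
add P: (8, 3) + (6, 22). λ = (22 - 3)/(6 - 8) ≡ 19/29 mod 31. 29⁻¹ ≡ 15 (mod 31) since 29·15 = 435 ≡ 1, so λ ≡ 6.
  x = λ² - 8 - 6 = 36 - 14 ≡ 22; y = λ·(8 - 22) - 3 ≡ 6. → (22, 6)

(22, 6)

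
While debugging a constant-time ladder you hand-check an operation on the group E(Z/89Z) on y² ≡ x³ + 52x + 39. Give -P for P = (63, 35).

-(63, 35) = (63, -35 mod 89) = (63, 54).

(63, 54)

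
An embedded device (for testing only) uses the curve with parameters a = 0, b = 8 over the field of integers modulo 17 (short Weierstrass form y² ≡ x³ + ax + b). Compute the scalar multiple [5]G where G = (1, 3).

(3, 16)

Repeated addition: build up to 5G.
2G: tangent at (1, 3): λ = (3·1² + 0)/(2·3) ≡ 3/6. 6⁻¹ ≡ 3 (mod 17), so λ ≡ 3·3 ≡ 9.
  x = λ² - 1 - 1 = 81 - 2 ≡ 11; y = λ·(1 - 11) - 3 ≡ 9. → (11, 9)
3G: (11, 9) + (1, 3). λ = (3 - 9)/(1 - 11) ≡ 11/7 mod 17. 7⁻¹ ≡ 5 (mod 17) since 7·5 = 35 ≡ 1, so λ ≡ 4.
  x = λ² - 11 - 1 = 16 - 12 ≡ 4; y = λ·(11 - 4) - 9 ≡ 2. → (4, 2)
4G: (4, 2) + (1, 3). λ = (3 - 2)/(1 - 4) ≡ 1/14 mod 17. 14⁻¹ ≡ 11 (mod 17) since 14·11 = 154 ≡ 1, so λ ≡ 11.
  x = λ² - 4 - 1 = 121 - 5 ≡ 14; y = λ·(4 - 14) - 2 ≡ 7. → (14, 7)
5G: (14, 7) + (1, 3). λ = (3 - 7)/(1 - 14) ≡ 13/4 mod 17. 4⁻¹ ≡ 13 (mod 17), so λ ≡ 16.
  x = λ² - 14 - 1 = 256 - 15 ≡ 3; y = λ·(14 - 3) - 7 ≡ 16. → (3, 16)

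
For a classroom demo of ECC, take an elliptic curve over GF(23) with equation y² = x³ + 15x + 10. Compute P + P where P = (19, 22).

(17, 7)

tangent at (19, 22): λ = (3·19² + 15)/(2·22) ≡ 17/21. 21⁻¹ ≡ 11 (mod 23), so λ ≡ 17·11 ≡ 3.
  x = λ² - 19 - 19 = 9 - 38 ≡ 17; y = λ·(19 - 17) - 22 ≡ 7. → (17, 7)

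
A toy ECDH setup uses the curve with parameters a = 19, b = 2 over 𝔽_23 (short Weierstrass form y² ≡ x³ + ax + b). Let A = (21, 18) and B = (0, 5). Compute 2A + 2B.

(21, 5)

First 2A:
Repeated addition: build up to 2A.
2A: tangent at (21, 18): λ = (3·21² + 19)/(2·18) ≡ 8/13. 13⁻¹ ≡ 16 (mod 23), so λ ≡ 8·16 ≡ 13.
  x = λ² - 21 - 21 = 169 - 42 ≡ 12; y = λ·(21 - 12) - 18 ≡ 7. → (12, 7)
2A = (12, 7).
Next 2B:
Repeated addition: build up to 2B.
2B: tangent at (0, 5): λ = (3·0² + 19)/(2·5) ≡ 19/10. 10⁻¹ ≡ 7 (mod 23), so λ ≡ 19·7 ≡ 18.
  x = λ² - 0 - 0 = 324 - 0 ≡ 2; y = λ·(0 - 2) - 5 ≡ 5. → (2, 5)
2B = (2, 5).
Finally 2A + 2B:
(12, 7) + (2, 5). λ = (5 - 7)/(2 - 12) ≡ 21/13 mod 23. 13⁻¹ ≡ 16 (mod 23) since 13·16 = 208 ≡ 1, so λ ≡ 14.
  x = λ² - 12 - 2 = 196 - 14 ≡ 21; y = λ·(12 - 21) - 7 ≡ 5. → (21, 5)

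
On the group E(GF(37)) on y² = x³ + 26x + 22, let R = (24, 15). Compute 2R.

(17, 7)

tangent at (24, 15): λ = (3·24² + 26)/(2·15) ≡ 15/30. 30⁻¹ ≡ 21 (mod 37), so λ ≡ 15·21 ≡ 19.
  x = λ² - 24 - 24 = 361 - 48 ≡ 17; y = λ·(24 - 17) - 15 ≡ 7. → (17, 7)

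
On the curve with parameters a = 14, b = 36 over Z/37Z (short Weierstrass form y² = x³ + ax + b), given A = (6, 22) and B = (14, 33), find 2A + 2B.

(9, 22)

First 2A:
Repeated addition: build up to 2A.
2A: tangent at (6, 22): λ = (3·6² + 14)/(2·22) ≡ 11/7. 7⁻¹ ≡ 16 (mod 37) since 7·16 = 112 ≡ 1, so λ ≡ 11·16 ≡ 28.
  x = λ² - 6 - 6 = 784 - 12 ≡ 32; y = λ·(6 - 32) - 22 ≡ 27. → (32, 27)
2A = (32, 27).
Next 2B:
Repeated addition: build up to 2B.
2B: tangent at (14, 33): λ = (3·14² + 14)/(2·33) ≡ 10/29. 29⁻¹ ≡ 23 (mod 37) since 29·23 = 667 ≡ 1, so λ ≡ 10·23 ≡ 8.
  x = λ² - 14 - 14 = 64 - 28 ≡ 36; y = λ·(14 - 36) - 33 ≡ 13. → (36, 13)
2B = (36, 13).
Finally 2A + 2B:
(32, 27) + (36, 13). λ = (13 - 27)/(36 - 32) ≡ 23/4 mod 37. 4⁻¹ ≡ 28 (mod 37), so λ ≡ 15.
  x = λ² - 32 - 36 = 225 - 68 ≡ 9; y = λ·(32 - 9) - 27 ≡ 22. → (9, 22)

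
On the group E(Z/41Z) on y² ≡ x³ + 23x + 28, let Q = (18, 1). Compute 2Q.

tangent at (18, 1): λ = (3·18² + 23)/(2·1) ≡ 11/2. 2⁻¹ ≡ 21 (mod 41) since 2·21 = 42 ≡ 1, so λ ≡ 11·21 ≡ 26.
  x = λ² - 18 - 18 = 676 - 36 ≡ 25; y = λ·(18 - 25) - 1 ≡ 22. → (25, 22)

(25, 22)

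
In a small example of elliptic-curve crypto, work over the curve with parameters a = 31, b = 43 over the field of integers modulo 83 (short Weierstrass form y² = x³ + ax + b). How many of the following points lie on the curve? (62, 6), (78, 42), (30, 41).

(62, 6): 6² ≡ 36, rhs ≡ 8 → off.
(78, 42): 42² ≡ 21, rhs ≡ 12 → off.
(30, 41): 41² ≡ 21, rhs ≡ 2 → off.

0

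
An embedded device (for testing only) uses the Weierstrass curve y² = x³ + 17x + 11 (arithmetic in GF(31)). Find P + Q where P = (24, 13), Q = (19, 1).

(26, 7)

(24, 13) + (19, 1). λ = (1 - 13)/(19 - 24) ≡ 19/26 mod 31. 26⁻¹ ≡ 6 (mod 31), so λ ≡ 21.
  x = λ² - 24 - 19 = 441 - 43 ≡ 26; y = λ·(24 - 26) - 13 ≡ 7. → (26, 7)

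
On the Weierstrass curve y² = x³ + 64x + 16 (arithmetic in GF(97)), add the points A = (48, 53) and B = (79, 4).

(5, 48)

(48, 53) + (79, 4). λ = (4 - 53)/(79 - 48) ≡ 48/31 mod 97. 31⁻¹ ≡ 72 (mod 97), so λ ≡ 61.
  x = λ² - 48 - 79 = 3721 - 127 ≡ 5; y = λ·(48 - 5) - 53 ≡ 48. → (5, 48)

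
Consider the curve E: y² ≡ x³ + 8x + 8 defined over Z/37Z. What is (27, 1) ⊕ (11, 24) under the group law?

(27, 1) + (11, 24). λ = (24 - 1)/(11 - 27) ≡ 23/21 mod 37. 21⁻¹ ≡ 30 (mod 37) since 21·30 = 630 ≡ 1, so λ ≡ 24.
  x = λ² - 27 - 11 = 576 - 38 ≡ 20; y = λ·(27 - 20) - 1 ≡ 19. → (20, 19)

(20, 19)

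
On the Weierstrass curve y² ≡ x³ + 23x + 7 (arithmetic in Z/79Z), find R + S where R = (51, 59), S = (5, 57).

(51, 59) + (5, 57). λ = (57 - 59)/(5 - 51) ≡ 77/33 mod 79. 33⁻¹ ≡ 12 (mod 79) since 33·12 = 396 ≡ 1, so λ ≡ 55.
  x = λ² - 51 - 5 = 3025 - 56 ≡ 46; y = λ·(51 - 46) - 59 ≡ 58. → (46, 58)

(46, 58)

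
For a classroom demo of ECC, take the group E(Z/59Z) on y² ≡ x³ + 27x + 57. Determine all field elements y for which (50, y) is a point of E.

18, 41

x³ + 27x + 57 = 126407 ≡ 29 (mod 59).
Square roots of 29 mod 59: 18 and 41 (since 18² = 324 ≡ 29).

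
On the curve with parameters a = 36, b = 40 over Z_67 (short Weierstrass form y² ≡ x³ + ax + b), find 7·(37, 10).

Write G = (37, 10).
Double-and-add on 7 = (111)₂. Start with G = (37, 10) for the leading 1-bit.
double: tangent at (37, 10): λ = (3·37² + 36)/(2·10) ≡ 56/20. 20⁻¹ ≡ 57 (mod 67), so λ ≡ 56·57 ≡ 43.
  x = λ² - 37 - 37 = 1849 - 74 ≡ 33; y = λ·(37 - 33) - 10 ≡ 28. → (33, 28)
add G: (33, 28) + (37, 10). λ = (10 - 28)/(37 - 33) ≡ 49/4 mod 67. 4⁻¹ ≡ 17 (mod 67), so λ ≡ 29.
  x = λ² - 33 - 37 = 841 - 70 ≡ 34; y = λ·(33 - 34) - 28 ≡ 10. → (34, 10)
double: tangent at (34, 10): λ = (3·34² + 36)/(2·10) ≡ 20/20. 20⁻¹ ≡ 57 (mod 67) since 20·57 = 1140 ≡ 1, so λ ≡ 20·57 ≡ 1.
  x = λ² - 34 - 34 = 1 - 68 ≡ 0; y = λ·(34 - 0) - 10 ≡ 24. → (0, 24)
add G: (0, 24) + (37, 10). λ = (10 - 24)/(37 - 0) ≡ 53/37 mod 67. 37⁻¹ ≡ 29 (mod 67), so λ ≡ 63.
  x = λ² - 0 - 37 = 3969 - 37 ≡ 46; y = λ·(0 - 46) - 24 ≡ 26. → (46, 26)

(46, 26)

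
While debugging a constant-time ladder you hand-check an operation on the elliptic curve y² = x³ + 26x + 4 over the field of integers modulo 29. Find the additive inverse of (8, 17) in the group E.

(8, 12)

-(8, 17) = (8, -17 mod 29) = (8, 12).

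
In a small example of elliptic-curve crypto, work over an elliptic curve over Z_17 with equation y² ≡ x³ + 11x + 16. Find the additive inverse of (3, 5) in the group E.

(3, 12)

-(3, 5) = (3, -5 mod 17) = (3, 12).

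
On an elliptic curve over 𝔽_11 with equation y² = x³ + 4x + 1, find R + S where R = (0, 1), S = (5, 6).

(7, 3)

(0, 1) + (5, 6). λ = (6 - 1)/(5 - 0) ≡ 5/5 mod 11. 5⁻¹ ≡ 9 (mod 11), so λ ≡ 1.
  x = λ² - 0 - 5 = 1 - 5 ≡ 7; y = λ·(0 - 7) - 1 ≡ 3. → (7, 3)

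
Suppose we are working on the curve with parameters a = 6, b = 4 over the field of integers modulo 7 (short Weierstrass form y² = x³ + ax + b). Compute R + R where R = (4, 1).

(0, 2)

tangent at (4, 1): λ = (3·4² + 6)/(2·1) ≡ 5/2. 2⁻¹ ≡ 4 (mod 7), so λ ≡ 5·4 ≡ 6.
  x = λ² - 4 - 4 = 36 - 8 ≡ 0; y = λ·(4 - 0) - 1 ≡ 2. → (0, 2)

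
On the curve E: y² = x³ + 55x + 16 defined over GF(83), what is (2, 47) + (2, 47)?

tangent at (2, 47): λ = (3·2² + 55)/(2·47) ≡ 67/11. 11⁻¹ ≡ 68 (mod 83), so λ ≡ 67·68 ≡ 74.
  x = λ² - 2 - 2 = 5476 - 4 ≡ 77; y = λ·(2 - 77) - 47 ≡ 47. → (77, 47)

(77, 47)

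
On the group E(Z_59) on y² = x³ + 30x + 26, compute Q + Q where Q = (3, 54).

tangent at (3, 54): λ = (3·3² + 30)/(2·54) ≡ 57/49. 49⁻¹ ≡ 53 (mod 59) since 49·53 = 2597 ≡ 1, so λ ≡ 57·53 ≡ 12.
  x = λ² - 3 - 3 = 144 - 6 ≡ 20; y = λ·(3 - 20) - 54 ≡ 37. → (20, 37)

(20, 37)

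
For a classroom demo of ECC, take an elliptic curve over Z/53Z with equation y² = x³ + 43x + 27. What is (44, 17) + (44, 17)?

tangent at (44, 17): λ = (3·44² + 43)/(2·17) ≡ 21/34. 34⁻¹ ≡ 39 (mod 53), so λ ≡ 21·39 ≡ 24.
  x = λ² - 44 - 44 = 576 - 88 ≡ 11; y = λ·(44 - 11) - 17 ≡ 33. → (11, 33)

(11, 33)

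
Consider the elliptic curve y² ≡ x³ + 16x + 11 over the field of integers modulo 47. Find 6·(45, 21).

(18, 16)

Write G = (45, 21).
Repeated addition: build up to 6G.
2G: tangent at (45, 21): λ = (3·45² + 16)/(2·21) ≡ 28/42. 42⁻¹ ≡ 28 (mod 47) since 42·28 = 1176 ≡ 1, so λ ≡ 28·28 ≡ 32.
  x = λ² - 45 - 45 = 1024 - 90 ≡ 41; y = λ·(45 - 41) - 21 ≡ 13. → (41, 13)
3G: (41, 13) + (45, 21). λ = (21 - 13)/(45 - 41) ≡ 8/4 mod 47. 4⁻¹ ≡ 12 (mod 47), so λ ≡ 2.
  x = λ² - 41 - 45 = 4 - 86 ≡ 12; y = λ·(41 - 12) - 13 ≡ 45. → (12, 45)
4G: (12, 45) + (45, 21). λ = (21 - 45)/(45 - 12) ≡ 23/33 mod 47. 33⁻¹ ≡ 10 (mod 47), so λ ≡ 42.
  x = λ² - 12 - 45 = 1764 - 57 ≡ 15; y = λ·(12 - 15) - 45 ≡ 17. → (15, 17)
5G: (15, 17) + (45, 21). λ = (21 - 17)/(45 - 15) ≡ 4/30 mod 47. 30⁻¹ ≡ 11 (mod 47) since 30·11 = 330 ≡ 1, so λ ≡ 44.
  x = λ² - 15 - 45 = 1936 - 60 ≡ 43; y = λ·(15 - 43) - 17 ≡ 20. → (43, 20)
6G: (43, 20) + (45, 21). λ = (21 - 20)/(45 - 43) ≡ 1/2 mod 47. 2⁻¹ ≡ 24 (mod 47) since 2·24 = 48 ≡ 1, so λ ≡ 24.
  x = λ² - 43 - 45 = 576 - 88 ≡ 18; y = λ·(43 - 18) - 20 ≡ 16. → (18, 16)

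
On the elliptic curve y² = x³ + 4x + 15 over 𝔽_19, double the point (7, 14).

tangent at (7, 14): λ = (3·7² + 4)/(2·14) ≡ 18/9. 9⁻¹ ≡ 17 (mod 19), so λ ≡ 18·17 ≡ 2.
  x = λ² - 7 - 7 = 4 - 14 ≡ 9; y = λ·(7 - 9) - 14 ≡ 1. → (9, 1)

(9, 1)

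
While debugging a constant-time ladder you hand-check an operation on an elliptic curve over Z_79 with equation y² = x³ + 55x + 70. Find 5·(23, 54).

(4, 14)

Write G = (23, 54).
Repeated addition: build up to 5G.
2G: tangent at (23, 54): λ = (3·23² + 55)/(2·54) ≡ 62/29. 29⁻¹ ≡ 30 (mod 79), so λ ≡ 62·30 ≡ 43.
  x = λ² - 23 - 23 = 1849 - 46 ≡ 65; y = λ·(23 - 65) - 54 ≡ 36. → (65, 36)
3G: (65, 36) + (23, 54). λ = (54 - 36)/(23 - 65) ≡ 18/37 mod 79. 37⁻¹ ≡ 47 (mod 79) since 37·47 = 1739 ≡ 1, so λ ≡ 56.
  x = λ² - 65 - 23 = 3136 - 88 ≡ 46; y = λ·(65 - 46) - 36 ≡ 1. → (46, 1)
4G: (46, 1) + (23, 54). λ = (54 - 1)/(23 - 46) ≡ 53/56 mod 79. 56⁻¹ ≡ 24 (mod 79) since 56·24 = 1344 ≡ 1, so λ ≡ 8.
  x = λ² - 46 - 23 = 64 - 69 ≡ 74; y = λ·(46 - 74) - 1 ≡ 12. → (74, 12)
5G: (74, 12) + (23, 54). λ = (54 - 12)/(23 - 74) ≡ 42/28 mod 79. 28⁻¹ ≡ 48 (mod 79) since 28·48 = 1344 ≡ 1, so λ ≡ 41.
  x = λ² - 74 - 23 = 1681 - 97 ≡ 4; y = λ·(74 - 4) - 12 ≡ 14. → (4, 14)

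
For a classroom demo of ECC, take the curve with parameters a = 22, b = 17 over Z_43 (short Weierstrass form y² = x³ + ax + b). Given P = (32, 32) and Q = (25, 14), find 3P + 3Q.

(7, 16)

First 3P:
Repeated addition: build up to 3P.
2P: tangent at (32, 32): λ = (3·32² + 22)/(2·32) ≡ 41/21. 21⁻¹ ≡ 41 (mod 43), so λ ≡ 41·41 ≡ 4.
  x = λ² - 32 - 32 = 16 - 64 ≡ 38; y = λ·(32 - 38) - 32 ≡ 30. → (38, 30)
3P: (38, 30) + (32, 32). λ = (32 - 30)/(32 - 38) ≡ 2/37 mod 43. 37⁻¹ ≡ 7 (mod 43), so λ ≡ 14.
  x = λ² - 38 - 32 = 196 - 70 ≡ 40; y = λ·(38 - 40) - 30 ≡ 28. → (40, 28)
3P = (40, 28).
Next 3Q:
Repeated addition: build up to 3Q.
2Q: tangent at (25, 14): λ = (3·25² + 22)/(2·14) ≡ 5/28. 28⁻¹ ≡ 20 (mod 43) since 28·20 = 560 ≡ 1, so λ ≡ 5·20 ≡ 14.
  x = λ² - 25 - 25 = 196 - 50 ≡ 17; y = λ·(25 - 17) - 14 ≡ 12. → (17, 12)
3Q: (17, 12) + (25, 14). λ = (14 - 12)/(25 - 17) ≡ 2/8 mod 43. 8⁻¹ ≡ 27 (mod 43) since 8·27 = 216 ≡ 1, so λ ≡ 11.
  x = λ² - 17 - 25 = 121 - 42 ≡ 36; y = λ·(17 - 36) - 12 ≡ 37. → (36, 37)
3Q = (36, 37).
Finally 3P + 3Q:
(40, 28) + (36, 37). λ = (37 - 28)/(36 - 40) ≡ 9/39 mod 43. 39⁻¹ ≡ 32 (mod 43) since 39·32 = 1248 ≡ 1, so λ ≡ 30.
  x = λ² - 40 - 36 = 900 - 76 ≡ 7; y = λ·(40 - 7) - 28 ≡ 16. → (7, 16)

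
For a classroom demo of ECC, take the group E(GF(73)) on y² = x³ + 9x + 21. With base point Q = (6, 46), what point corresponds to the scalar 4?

Repeated addition: build up to 4Q.
2Q: tangent at (6, 46): λ = (3·6² + 9)/(2·46) ≡ 44/19. 19⁻¹ ≡ 50 (mod 73), so λ ≡ 44·50 ≡ 10.
  x = λ² - 6 - 6 = 100 - 12 ≡ 15; y = λ·(6 - 15) - 46 ≡ 10. → (15, 10)
3Q: (15, 10) + (6, 46). λ = (46 - 10)/(6 - 15) ≡ 36/64 mod 73. 64⁻¹ ≡ 8 (mod 73), so λ ≡ 69.
  x = λ² - 15 - 6 = 4761 - 21 ≡ 68; y = λ·(15 - 68) - 10 ≡ 56. → (68, 56)
4Q: (68, 56) + (6, 46). λ = (46 - 56)/(6 - 68) ≡ 63/11 mod 73. 11⁻¹ ≡ 20 (mod 73) since 11·20 = 220 ≡ 1, so λ ≡ 19.
  x = λ² - 68 - 6 = 361 - 74 ≡ 68; y = λ·(68 - 68) - 56 ≡ 17. → (68, 17)

(68, 17)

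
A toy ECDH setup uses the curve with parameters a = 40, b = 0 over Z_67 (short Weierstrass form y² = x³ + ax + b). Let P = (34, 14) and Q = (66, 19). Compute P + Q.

(34, 14) + (66, 19). λ = (19 - 14)/(66 - 34) ≡ 5/32 mod 67. 32⁻¹ ≡ 44 (mod 67), so λ ≡ 19.
  x = λ² - 34 - 66 = 361 - 100 ≡ 60; y = λ·(34 - 60) - 14 ≡ 28. → (60, 28)

(60, 28)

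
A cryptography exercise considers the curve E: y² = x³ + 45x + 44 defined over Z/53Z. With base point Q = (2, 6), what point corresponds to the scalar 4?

(2, 6)

Double-and-add on 4 = (100)₂. Start with Q = (2, 6) for the leading 1-bit.
double: tangent at (2, 6): λ = (3·2² + 45)/(2·6) ≡ 4/12. 12⁻¹ ≡ 31 (mod 53) since 12·31 = 372 ≡ 1, so λ ≡ 4·31 ≡ 18.
  x = λ² - 2 - 2 = 324 - 4 ≡ 2; y = λ·(2 - 2) - 6 ≡ 47. → (2, 47)
double: tangent at (2, 47): λ = (3·2² + 45)/(2·47) ≡ 4/41. 41⁻¹ ≡ 22 (mod 53) since 41·22 = 902 ≡ 1, so λ ≡ 4·22 ≡ 35.
  x = λ² - 2 - 2 = 1225 - 4 ≡ 2; y = λ·(2 - 2) - 47 ≡ 6. → (2, 6)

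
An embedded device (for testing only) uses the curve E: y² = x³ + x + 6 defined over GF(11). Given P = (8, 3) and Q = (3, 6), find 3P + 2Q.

First 3P:
Repeated addition: build up to 3P.
2P: tangent at (8, 3): λ = (3·8² + 1)/(2·3) ≡ 6/6. 6⁻¹ ≡ 2 (mod 11) since 6·2 = 12 ≡ 1, so λ ≡ 6·2 ≡ 1.
  x = λ² - 8 - 8 = 1 - 16 ≡ 7; y = λ·(8 - 7) - 3 ≡ 9. → (7, 9)
3P: (7, 9) + (8, 3). λ = (3 - 9)/(8 - 7) ≡ 5/1 mod 11. 1⁻¹ ≡ 1 (mod 11) since 1·1 = 1 ≡ 1, so λ ≡ 5.
  x = λ² - 7 - 8 = 25 - 15 ≡ 10; y = λ·(7 - 10) - 9 ≡ 9. → (10, 9)
3P = (10, 9).
Next 2Q:
Repeated addition: build up to 2Q.
2Q: tangent at (3, 6): λ = (3·3² + 1)/(2·6) ≡ 6/1. 1⁻¹ ≡ 1 (mod 11), so λ ≡ 6·1 ≡ 6.
  x = λ² - 3 - 3 = 36 - 6 ≡ 8; y = λ·(3 - 8) - 6 ≡ 8. → (8, 8)
2Q = (8, 8).
Finally 3P + 2Q:
(10, 9) + (8, 8). λ = (8 - 9)/(8 - 10) ≡ 10/9 mod 11. 9⁻¹ ≡ 5 (mod 11) since 9·5 = 45 ≡ 1, so λ ≡ 6.
  x = λ² - 10 - 8 = 36 - 18 ≡ 7; y = λ·(10 - 7) - 9 ≡ 9. → (7, 9)

(7, 9)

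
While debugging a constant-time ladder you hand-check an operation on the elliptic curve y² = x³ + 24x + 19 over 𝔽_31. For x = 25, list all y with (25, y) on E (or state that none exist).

0

x³ + 24x + 19 = 16244 ≡ 0 (mod 31).
Only y = 0 satisfies y² ≡ 0.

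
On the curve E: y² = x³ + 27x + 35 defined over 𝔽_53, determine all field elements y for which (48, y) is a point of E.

x³ + 27x + 35 = 111923 ≡ 40 (mod 53).
Square roots of 40 mod 53: 26 and 27 (since 26² = 676 ≡ 40).

26, 27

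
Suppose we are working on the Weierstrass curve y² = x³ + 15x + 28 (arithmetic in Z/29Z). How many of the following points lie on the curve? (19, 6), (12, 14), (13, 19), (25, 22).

3

(19, 6): 6² ≡ 7, rhs ≡ 9 → off.
(12, 14): 14² ≡ 22, rhs ≡ 22 → on.
(13, 19): 19² ≡ 13, rhs ≡ 13 → on.
(25, 22): 22² ≡ 20, rhs ≡ 20 → on.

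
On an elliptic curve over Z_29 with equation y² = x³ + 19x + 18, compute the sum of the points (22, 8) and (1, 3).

(22, 8) + (1, 3). λ = (3 - 8)/(1 - 22) ≡ 24/8 mod 29. 8⁻¹ ≡ 11 (mod 29), so λ ≡ 3.
  x = λ² - 22 - 1 = 9 - 23 ≡ 15; y = λ·(22 - 15) - 8 ≡ 13. → (15, 13)

(15, 13)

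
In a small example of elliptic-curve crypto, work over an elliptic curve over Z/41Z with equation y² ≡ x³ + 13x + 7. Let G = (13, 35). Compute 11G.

(13, 6)

Repeated addition: build up to 11G.
2G: tangent at (13, 35): λ = (3·13² + 13)/(2·35) ≡ 28/29. 29⁻¹ ≡ 17 (mod 41), so λ ≡ 28·17 ≡ 25.
  x = λ² - 13 - 13 = 625 - 26 ≡ 25; y = λ·(13 - 25) - 35 ≡ 34. → (25, 34)
3G: (25, 34) + (13, 35). λ = (35 - 34)/(13 - 25) ≡ 1/29 mod 41. 29⁻¹ ≡ 17 (mod 41) since 29·17 = 493 ≡ 1, so λ ≡ 17.
  x = λ² - 25 - 13 = 289 - 38 ≡ 5; y = λ·(25 - 5) - 34 ≡ 19. → (5, 19)
4G: (5, 19) + (13, 35). λ = (35 - 19)/(13 - 5) ≡ 16/8 mod 41. 8⁻¹ ≡ 36 (mod 41) since 8·36 = 288 ≡ 1, so λ ≡ 2.
  x = λ² - 5 - 13 = 4 - 18 ≡ 27; y = λ·(5 - 27) - 19 ≡ 19. → (27, 19)
5G: (27, 19) + (13, 35). λ = (35 - 19)/(13 - 27) ≡ 16/27 mod 41. 27⁻¹ ≡ 38 (mod 41), so λ ≡ 34.
  x = λ² - 27 - 13 = 1156 - 40 ≡ 9; y = λ·(27 - 9) - 19 ≡ 19. → (9, 19)
6G: (9, 19) + (13, 35). λ = (35 - 19)/(13 - 9) ≡ 16/4 mod 41. 4⁻¹ ≡ 31 (mod 41) since 4·31 = 124 ≡ 1, so λ ≡ 4.
  x = λ² - 9 - 13 = 16 - 22 ≡ 35; y = λ·(9 - 35) - 19 ≡ 0. → (35, 0)
7G: (35, 0) + (13, 35). λ = (35 - 0)/(13 - 35) ≡ 35/19 mod 41. 19⁻¹ ≡ 13 (mod 41), so λ ≡ 4.
  x = λ² - 35 - 13 = 16 - 48 ≡ 9; y = λ·(35 - 9) - 0 ≡ 22. → (9, 22)
8G: (9, 22) + (13, 35). λ = (35 - 22)/(13 - 9) ≡ 13/4 mod 41. 4⁻¹ ≡ 31 (mod 41), so λ ≡ 34.
  x = λ² - 9 - 13 = 1156 - 22 ≡ 27; y = λ·(9 - 27) - 22 ≡ 22. → (27, 22)
9G: (27, 22) + (13, 35). λ = (35 - 22)/(13 - 27) ≡ 13/27 mod 41. 27⁻¹ ≡ 38 (mod 41) since 27·38 = 1026 ≡ 1, so λ ≡ 2.
  x = λ² - 27 - 13 = 4 - 40 ≡ 5; y = λ·(27 - 5) - 22 ≡ 22. → (5, 22)
10G: (5, 22) + (13, 35). λ = (35 - 22)/(13 - 5) ≡ 13/8 mod 41. 8⁻¹ ≡ 36 (mod 41), so λ ≡ 17.
  x = λ² - 5 - 13 = 289 - 18 ≡ 25; y = λ·(5 - 25) - 22 ≡ 7. → (25, 7)
11G: (25, 7) + (13, 35). λ = (35 - 7)/(13 - 25) ≡ 28/29 mod 41. 29⁻¹ ≡ 17 (mod 41), so λ ≡ 25.
  x = λ² - 25 - 13 = 625 - 38 ≡ 13; y = λ·(25 - 13) - 7 ≡ 6. → (13, 6)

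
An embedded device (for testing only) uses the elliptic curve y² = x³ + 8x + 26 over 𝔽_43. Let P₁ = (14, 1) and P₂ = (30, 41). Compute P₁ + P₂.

(14, 1) + (30, 41). λ = (41 - 1)/(30 - 14) ≡ 40/16 mod 43. 16⁻¹ ≡ 35 (mod 43), so λ ≡ 24.
  x = λ² - 14 - 30 = 576 - 44 ≡ 16; y = λ·(14 - 16) - 1 ≡ 37. → (16, 37)

(16, 37)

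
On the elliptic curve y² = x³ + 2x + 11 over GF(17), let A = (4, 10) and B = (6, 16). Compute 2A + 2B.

(15, 4)

First 2A:
Repeated addition: build up to 2A.
2A: tangent at (4, 10): λ = (3·4² + 2)/(2·10) ≡ 16/3. 3⁻¹ ≡ 6 (mod 17) since 3·6 = 18 ≡ 1, so λ ≡ 16·6 ≡ 11.
  x = λ² - 4 - 4 = 121 - 8 ≡ 11; y = λ·(4 - 11) - 10 ≡ 15. → (11, 15)
2A = (11, 15).
Next 2B:
Repeated addition: build up to 2B.
2B: tangent at (6, 16): λ = (3·6² + 2)/(2·16) ≡ 8/15. 15⁻¹ ≡ 8 (mod 17) since 15·8 = 120 ≡ 1, so λ ≡ 8·8 ≡ 13.
  x = λ² - 6 - 6 = 169 - 12 ≡ 4; y = λ·(6 - 4) - 16 ≡ 10. → (4, 10)
2B = (4, 10).
Finally 2A + 2B:
(11, 15) + (4, 10). λ = (10 - 15)/(4 - 11) ≡ 12/10 mod 17. 10⁻¹ ≡ 12 (mod 17) since 10·12 = 120 ≡ 1, so λ ≡ 8.
  x = λ² - 11 - 4 = 64 - 15 ≡ 15; y = λ·(11 - 15) - 15 ≡ 4. → (15, 4)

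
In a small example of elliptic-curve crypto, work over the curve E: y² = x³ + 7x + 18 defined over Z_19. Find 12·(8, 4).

(5, 11)

Write P = (8, 4).
Double-and-add on 12 = (1100)₂. Start with P = (8, 4) for the leading 1-bit.
double: tangent at (8, 4): λ = (3·8² + 7)/(2·4) ≡ 9/8. 8⁻¹ ≡ 12 (mod 19), so λ ≡ 9·12 ≡ 13.
  x = λ² - 8 - 8 = 169 - 16 ≡ 1; y = λ·(8 - 1) - 4 ≡ 11. → (1, 11)
add P: (1, 11) + (8, 4). λ = (4 - 11)/(8 - 1) ≡ 12/7 mod 19. 7⁻¹ ≡ 11 (mod 19), so λ ≡ 18.
  x = λ² - 1 - 8 = 324 - 9 ≡ 11; y = λ·(1 - 11) - 11 ≡ 18. → (11, 18)
double: tangent at (11, 18): λ = (3·11² + 7)/(2·18) ≡ 9/17. 17⁻¹ ≡ 9 (mod 19), so λ ≡ 9·9 ≡ 5.
  x = λ² - 11 - 11 = 25 - 22 ≡ 3; y = λ·(11 - 3) - 18 ≡ 3. → (3, 3)
double: tangent at (3, 3): λ = (3·3² + 7)/(2·3) ≡ 15/6. 6⁻¹ ≡ 16 (mod 19), so λ ≡ 15·16 ≡ 12.
  x = λ² - 3 - 3 = 144 - 6 ≡ 5; y = λ·(3 - 5) - 3 ≡ 11. → (5, 11)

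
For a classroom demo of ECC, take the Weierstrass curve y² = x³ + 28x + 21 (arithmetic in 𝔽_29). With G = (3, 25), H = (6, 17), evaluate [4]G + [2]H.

First 4G:
Double-and-add on 4 = (100)₂. Start with G = (3, 25) for the leading 1-bit.
double: tangent at (3, 25): λ = (3·3² + 28)/(2·25) ≡ 26/21. 21⁻¹ ≡ 18 (mod 29) since 21·18 = 378 ≡ 1, so λ ≡ 26·18 ≡ 4.
  x = λ² - 3 - 3 = 16 - 6 ≡ 10; y = λ·(3 - 10) - 25 ≡ 5. → (10, 5)
double: tangent at (10, 5): λ = (3·10² + 28)/(2·5) ≡ 9/10. 10⁻¹ ≡ 3 (mod 29), so λ ≡ 9·3 ≡ 27.
  x = λ² - 10 - 10 = 729 - 20 ≡ 13; y = λ·(10 - 13) - 5 ≡ 1. → (13, 1)
4G = (13, 1).
Next 2H:
Repeated addition: build up to 2H.
2H: tangent at (6, 17): λ = (3·6² + 28)/(2·17) ≡ 20/5. 5⁻¹ ≡ 6 (mod 29), so λ ≡ 20·6 ≡ 4.
  x = λ² - 6 - 6 = 16 - 12 ≡ 4; y = λ·(6 - 4) - 17 ≡ 20. → (4, 20)
2H = (4, 20).
Finally 4G + 2H:
(13, 1) + (4, 20). λ = (20 - 1)/(4 - 13) ≡ 19/20 mod 29. 20⁻¹ ≡ 16 (mod 29) since 20·16 = 320 ≡ 1, so λ ≡ 14.
  x = λ² - 13 - 4 = 196 - 17 ≡ 5; y = λ·(13 - 5) - 1 ≡ 24. → (5, 24)

(5, 24)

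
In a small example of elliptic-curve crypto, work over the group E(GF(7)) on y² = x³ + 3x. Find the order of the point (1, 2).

2P: tangent at (1, 2): λ = (3·1² + 3)/(2·2) ≡ 6/4. 4⁻¹ ≡ 2 (mod 7) since 4·2 = 8 ≡ 1, so λ ≡ 6·2 ≡ 5.
  x = λ² - 1 - 1 = 25 - 2 ≡ 2; y = λ·(1 - 2) - 2 ≡ 0. → (2, 0)
3P: (2, 0) + (1, 2). λ = (2 - 0)/(1 - 2) ≡ 2/6 mod 7. 6⁻¹ ≡ 6 (mod 7) since 6·6 = 36 ≡ 1, so λ ≡ 5.
  x = λ² - 2 - 1 = 25 - 3 ≡ 1; y = λ·(2 - 1) - 0 ≡ 5. → (1, 5)
4P: (1, 5) + (1, 2): same x and y₁ ≡ -y₂, so the sum is 𝒪.
4P = 𝒪, so the order is 4.

4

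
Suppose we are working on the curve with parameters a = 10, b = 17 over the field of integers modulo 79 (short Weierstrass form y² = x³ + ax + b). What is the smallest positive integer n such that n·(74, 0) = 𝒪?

2P: (74, 0) + (74, 0): same x and y₁ ≡ -y₂, so the sum is 𝒪.
2P = 𝒪, so the order is 2.

2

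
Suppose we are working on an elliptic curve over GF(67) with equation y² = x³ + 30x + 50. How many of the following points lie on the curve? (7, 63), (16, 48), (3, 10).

1

(7, 63): 63² ≡ 16, rhs ≡ 0 → off.
(16, 48): 48² ≡ 26, rhs ≡ 3 → off.
(3, 10): 10² ≡ 33, rhs ≡ 33 → on.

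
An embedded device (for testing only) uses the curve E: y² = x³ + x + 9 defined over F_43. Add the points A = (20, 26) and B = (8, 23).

(20, 26) + (8, 23). λ = (23 - 26)/(8 - 20) ≡ 40/31 mod 43. 31⁻¹ ≡ 25 (mod 43), so λ ≡ 11.
  x = λ² - 20 - 8 = 121 - 28 ≡ 7; y = λ·(20 - 7) - 26 ≡ 31. → (7, 31)

(7, 31)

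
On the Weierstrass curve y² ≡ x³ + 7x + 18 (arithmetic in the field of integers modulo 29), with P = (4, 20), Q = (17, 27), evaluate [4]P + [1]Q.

(17, 2)

First 4P:
Repeated addition: build up to 4P.
2P: tangent at (4, 20): λ = (3·4² + 7)/(2·20) ≡ 26/11. 11⁻¹ ≡ 8 (mod 29), so λ ≡ 26·8 ≡ 5.
  x = λ² - 4 - 4 = 25 - 8 ≡ 17; y = λ·(4 - 17) - 20 ≡ 2. → (17, 2)
3P: (17, 2) + (4, 20). λ = (20 - 2)/(4 - 17) ≡ 18/16 mod 29. 16⁻¹ ≡ 20 (mod 29), so λ ≡ 12.
  x = λ² - 17 - 4 = 144 - 21 ≡ 7; y = λ·(17 - 7) - 2 ≡ 2. → (7, 2)
4P: (7, 2) + (4, 20). λ = (20 - 2)/(4 - 7) ≡ 18/26 mod 29. 26⁻¹ ≡ 19 (mod 29) since 26·19 = 494 ≡ 1, so λ ≡ 23.
  x = λ² - 7 - 4 = 529 - 11 ≡ 25; y = λ·(7 - 25) - 2 ≡ 19. → (25, 19)
4P = (25, 19).
Finally 4P + Q:
(25, 19) + (17, 27). λ = (27 - 19)/(17 - 25) ≡ 8/21 mod 29. 21⁻¹ ≡ 18 (mod 29), so λ ≡ 28.
  x = λ² - 25 - 17 = 784 - 42 ≡ 17; y = λ·(25 - 17) - 19 ≡ 2. → (17, 2)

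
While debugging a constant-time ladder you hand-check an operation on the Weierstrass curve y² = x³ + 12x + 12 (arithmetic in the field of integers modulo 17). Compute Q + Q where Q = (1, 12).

tangent at (1, 12): λ = (3·1² + 12)/(2·12) ≡ 15/7. 7⁻¹ ≡ 5 (mod 17) since 7·5 = 35 ≡ 1, so λ ≡ 15·5 ≡ 7.
  x = λ² - 1 - 1 = 49 - 2 ≡ 13; y = λ·(1 - 13) - 12 ≡ 6. → (13, 6)

(13, 6)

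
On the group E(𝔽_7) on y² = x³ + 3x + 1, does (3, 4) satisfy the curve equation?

y² = 4² ≡ 2; x³ + 3x + 1 = 37 ≡ 2 (mod 7). 2 = 2.

yes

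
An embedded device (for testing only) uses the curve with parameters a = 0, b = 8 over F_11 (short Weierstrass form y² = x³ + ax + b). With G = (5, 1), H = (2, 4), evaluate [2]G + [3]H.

(1, 3)

First 2G:
Repeated addition: build up to 2G.
2G: tangent at (5, 1): λ = (3·5² + 0)/(2·1) ≡ 9/2. 2⁻¹ ≡ 6 (mod 11) since 2·6 = 12 ≡ 1, so λ ≡ 9·6 ≡ 10.
  x = λ² - 5 - 5 = 100 - 10 ≡ 2; y = λ·(5 - 2) - 1 ≡ 7. → (2, 7)
2G = (2, 7).
Next 3H:
Repeated addition: build up to 3H.
2H: tangent at (2, 4): λ = (3·2² + 0)/(2·4) ≡ 1/8. 8⁻¹ ≡ 7 (mod 11), so λ ≡ 1·7 ≡ 7.
  x = λ² - 2 - 2 = 49 - 4 ≡ 1; y = λ·(2 - 1) - 4 ≡ 3. → (1, 3)
3H: (1, 3) + (2, 4). λ = (4 - 3)/(2 - 1) ≡ 1/1 mod 11. 1⁻¹ ≡ 1 (mod 11), so λ ≡ 1.
  x = λ² - 1 - 2 = 1 - 3 ≡ 9; y = λ·(1 - 9) - 3 ≡ 0. → (9, 0)
3H = (9, 0).
Finally 2G + 3H:
(2, 7) + (9, 0). λ = (0 - 7)/(9 - 2) ≡ 4/7 mod 11. 7⁻¹ ≡ 8 (mod 11), so λ ≡ 10.
  x = λ² - 2 - 9 = 100 - 11 ≡ 1; y = λ·(2 - 1) - 7 ≡ 3. → (1, 3)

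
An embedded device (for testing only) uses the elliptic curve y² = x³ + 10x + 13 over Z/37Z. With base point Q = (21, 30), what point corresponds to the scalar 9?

Double-and-add on 9 = (1001)₂. Start with Q = (21, 30) for the leading 1-bit.
double: tangent at (21, 30): λ = (3·21² + 10)/(2·30) ≡ 1/23. 23⁻¹ ≡ 29 (mod 37), so λ ≡ 1·29 ≡ 29.
  x = λ² - 21 - 21 = 841 - 42 ≡ 22; y = λ·(21 - 22) - 30 ≡ 15. → (22, 15)
double: tangent at (22, 15): λ = (3·22² + 10)/(2·15) ≡ 19/30. 30⁻¹ ≡ 21 (mod 37), so λ ≡ 19·21 ≡ 29.
  x = λ² - 22 - 22 = 841 - 44 ≡ 20; y = λ·(22 - 20) - 15 ≡ 6. → (20, 6)
double: tangent at (20, 6): λ = (3·20² + 10)/(2·6) ≡ 26/12. 12⁻¹ ≡ 34 (mod 37), so λ ≡ 26·34 ≡ 33.
  x = λ² - 20 - 20 = 1089 - 40 ≡ 13; y = λ·(20 - 13) - 6 ≡ 3. → (13, 3)
add Q: (13, 3) + (21, 30). λ = (30 - 3)/(21 - 13) ≡ 27/8 mod 37. 8⁻¹ ≡ 14 (mod 37) since 8·14 = 112 ≡ 1, so λ ≡ 8.
  x = λ² - 13 - 21 = 64 - 34 ≡ 30; y = λ·(13 - 30) - 3 ≡ 9. → (30, 9)

(30, 9)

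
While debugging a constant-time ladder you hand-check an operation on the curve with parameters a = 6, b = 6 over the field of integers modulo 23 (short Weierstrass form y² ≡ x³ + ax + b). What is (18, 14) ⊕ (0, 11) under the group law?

(21, 20)

(18, 14) + (0, 11). λ = (11 - 14)/(0 - 18) ≡ 20/5 mod 23. 5⁻¹ ≡ 14 (mod 23), so λ ≡ 4.
  x = λ² - 18 - 0 = 16 - 18 ≡ 21; y = λ·(18 - 21) - 14 ≡ 20. → (21, 20)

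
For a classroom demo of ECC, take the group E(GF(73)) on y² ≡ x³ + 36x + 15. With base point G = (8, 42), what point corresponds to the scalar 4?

Double-and-add on 4 = (100)₂. Start with G = (8, 42) for the leading 1-bit.
double: tangent at (8, 42): λ = (3·8² + 36)/(2·42) ≡ 9/11. 11⁻¹ ≡ 20 (mod 73), so λ ≡ 9·20 ≡ 34.
  x = λ² - 8 - 8 = 1156 - 16 ≡ 45; y = λ·(8 - 45) - 42 ≡ 14. → (45, 14)
double: tangent at (45, 14): λ = (3·45² + 36)/(2·14) ≡ 52/28. 28⁻¹ ≡ 60 (mod 73) since 28·60 = 1680 ≡ 1, so λ ≡ 52·60 ≡ 54.
  x = λ² - 45 - 45 = 2916 - 90 ≡ 52; y = λ·(45 - 52) - 14 ≡ 46. → (52, 46)

(52, 46)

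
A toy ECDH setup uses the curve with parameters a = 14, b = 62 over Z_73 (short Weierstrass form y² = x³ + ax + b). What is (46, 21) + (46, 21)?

(58, 28)

tangent at (46, 21): λ = (3·46² + 14)/(2·21) ≡ 11/42. 42⁻¹ ≡ 40 (mod 73), so λ ≡ 11·40 ≡ 2.
  x = λ² - 46 - 46 = 4 - 92 ≡ 58; y = λ·(46 - 58) - 21 ≡ 28. → (58, 28)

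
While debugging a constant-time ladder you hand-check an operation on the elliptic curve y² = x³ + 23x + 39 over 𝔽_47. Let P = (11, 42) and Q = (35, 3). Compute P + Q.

(11, 42) + (35, 3). λ = (3 - 42)/(35 - 11) ≡ 8/24 mod 47. 24⁻¹ ≡ 2 (mod 47) since 24·2 = 48 ≡ 1, so λ ≡ 16.
  x = λ² - 11 - 35 = 256 - 46 ≡ 22; y = λ·(11 - 22) - 42 ≡ 17. → (22, 17)

(22, 17)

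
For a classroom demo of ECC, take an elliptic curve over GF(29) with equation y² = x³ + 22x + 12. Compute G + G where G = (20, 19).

tangent at (20, 19): λ = (3·20² + 22)/(2·19) ≡ 4/9. 9⁻¹ ≡ 13 (mod 29), so λ ≡ 4·13 ≡ 23.
  x = λ² - 20 - 20 = 529 - 40 ≡ 25; y = λ·(20 - 25) - 19 ≡ 11. → (25, 11)

(25, 11)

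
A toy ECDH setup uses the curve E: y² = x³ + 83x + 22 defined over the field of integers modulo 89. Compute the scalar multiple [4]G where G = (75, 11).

Repeated addition: build up to 4G.
2G: tangent at (75, 11): λ = (3·75² + 83)/(2·11) ≡ 48/22. 22⁻¹ ≡ 85 (mod 89), so λ ≡ 48·85 ≡ 75.
  x = λ² - 75 - 75 = 5625 - 150 ≡ 46; y = λ·(75 - 46) - 11 ≡ 28. → (46, 28)
3G: (46, 28) + (75, 11). λ = (11 - 28)/(75 - 46) ≡ 72/29 mod 89. 29⁻¹ ≡ 43 (mod 89), so λ ≡ 70.
  x = λ² - 46 - 75 = 4900 - 121 ≡ 62; y = λ·(46 - 62) - 28 ≡ 9. → (62, 9)
4G: (62, 9) + (75, 11). λ = (11 - 9)/(75 - 62) ≡ 2/13 mod 89. 13⁻¹ ≡ 48 (mod 89) since 13·48 = 624 ≡ 1, so λ ≡ 7.
  x = λ² - 62 - 75 = 49 - 137 ≡ 1; y = λ·(62 - 1) - 9 ≡ 62. → (1, 62)

(1, 62)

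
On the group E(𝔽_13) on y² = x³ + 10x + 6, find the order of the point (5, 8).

2P: tangent at (5, 8): λ = (3·5² + 10)/(2·8) ≡ 7/3. 3⁻¹ ≡ 9 (mod 13) since 3·9 = 27 ≡ 1, so λ ≡ 7·9 ≡ 11.
  x = λ² - 5 - 5 = 121 - 10 ≡ 7; y = λ·(5 - 7) - 8 ≡ 9. → (7, 9)
3P: (7, 9) + (5, 8). λ = (8 - 9)/(5 - 7) ≡ 12/11 mod 13. 11⁻¹ ≡ 6 (mod 13) since 11·6 = 66 ≡ 1, so λ ≡ 7.
  x = λ² - 7 - 5 = 49 - 12 ≡ 11; y = λ·(7 - 11) - 9 ≡ 2. → (11, 2)
4P: (11, 2) + (5, 8). λ = (8 - 2)/(5 - 11) ≡ 6/7 mod 13. 7⁻¹ ≡ 2 (mod 13), so λ ≡ 12.
  x = λ² - 11 - 5 = 144 - 16 ≡ 11; y = λ·(11 - 11) - 2 ≡ 11. → (11, 11)
5P: (11, 11) + (5, 8). λ = (8 - 11)/(5 - 11) ≡ 10/7 mod 13. 7⁻¹ ≡ 2 (mod 13) since 7·2 = 14 ≡ 1, so λ ≡ 7.
  x = λ² - 11 - 5 = 49 - 16 ≡ 7; y = λ·(11 - 7) - 11 ≡ 4. → (7, 4)
6P: (7, 4) + (5, 8). λ = (8 - 4)/(5 - 7) ≡ 4/11 mod 13. 11⁻¹ ≡ 6 (mod 13), so λ ≡ 11.
  x = λ² - 7 - 5 = 121 - 12 ≡ 5; y = λ·(7 - 5) - 4 ≡ 5. → (5, 5)
7P: (5, 5) + (5, 8): same x and y₁ ≡ -y₂, so the sum is the point at infinity.
7P = the point at infinity, so the order is 7.

7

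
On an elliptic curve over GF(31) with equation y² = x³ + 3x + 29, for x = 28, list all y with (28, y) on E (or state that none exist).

none

x³ + 3x + 29 = 22065 ≡ 24 (mod 31).
24 is a non-residue mod 31; no y exists.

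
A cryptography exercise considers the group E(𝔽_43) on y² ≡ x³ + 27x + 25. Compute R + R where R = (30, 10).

tangent at (30, 10): λ = (3·30² + 27)/(2·10) ≡ 18/20. 20⁻¹ ≡ 28 (mod 43), so λ ≡ 18·28 ≡ 31.
  x = λ² - 30 - 30 = 961 - 60 ≡ 41; y = λ·(30 - 41) - 10 ≡ 36. → (41, 36)

(41, 36)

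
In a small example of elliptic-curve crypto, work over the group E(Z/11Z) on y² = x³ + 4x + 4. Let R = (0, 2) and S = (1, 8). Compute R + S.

(0, 2) + (1, 8). λ = (8 - 2)/(1 - 0) ≡ 6/1 mod 11. 1⁻¹ ≡ 1 (mod 11) since 1·1 = 1 ≡ 1, so λ ≡ 6.
  x = λ² - 0 - 1 = 36 - 1 ≡ 2; y = λ·(0 - 2) - 2 ≡ 8. → (2, 8)

(2, 8)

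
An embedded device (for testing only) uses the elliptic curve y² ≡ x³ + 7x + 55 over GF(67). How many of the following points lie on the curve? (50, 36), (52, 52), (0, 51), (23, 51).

(50, 36): 36² ≡ 23, rhs ≡ 48 → off.
(52, 52): 52² ≡ 24, rhs ≡ 59 → off.
(0, 51): 51² ≡ 55, rhs ≡ 55 → on.
(23, 51): 51² ≡ 55, rhs ≡ 55 → on.

2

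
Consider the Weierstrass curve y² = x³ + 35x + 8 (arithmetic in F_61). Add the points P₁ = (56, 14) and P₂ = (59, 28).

(22, 43)

(56, 14) + (59, 28). λ = (28 - 14)/(59 - 56) ≡ 14/3 mod 61. 3⁻¹ ≡ 41 (mod 61), so λ ≡ 25.
  x = λ² - 56 - 59 = 625 - 115 ≡ 22; y = λ·(56 - 22) - 14 ≡ 43. → (22, 43)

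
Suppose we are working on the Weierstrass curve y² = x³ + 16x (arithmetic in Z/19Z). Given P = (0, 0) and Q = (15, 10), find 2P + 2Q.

First 2P:
Repeated addition: build up to 2P.
2P: (0, 0) + (0, 0): same x and y₁ ≡ -y₂, so the sum is O.
2P = O.
Next 2Q:
Repeated addition: build up to 2Q.
2Q: tangent at (15, 10): λ = (3·15² + 16)/(2·10) ≡ 7/1. 1⁻¹ ≡ 1 (mod 19), so λ ≡ 7·1 ≡ 7.
  x = λ² - 15 - 15 = 49 - 30 ≡ 0; y = λ·(15 - 0) - 10 ≡ 0. → (0, 0)
2Q = (0, 0).
Finally 2P + 2Q:
O + (0, 0) = (0, 0) (identity).

(0, 0)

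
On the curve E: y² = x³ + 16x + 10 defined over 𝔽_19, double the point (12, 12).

tangent at (12, 12): λ = (3·12² + 16)/(2·12) ≡ 11/5. 5⁻¹ ≡ 4 (mod 19), so λ ≡ 11·4 ≡ 6.
  x = λ² - 12 - 12 = 36 - 24 ≡ 12; y = λ·(12 - 12) - 12 ≡ 7. → (12, 7)

(12, 7)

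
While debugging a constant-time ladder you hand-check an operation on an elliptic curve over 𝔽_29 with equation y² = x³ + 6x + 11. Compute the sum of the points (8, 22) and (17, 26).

(11, 25)

(8, 22) + (17, 26). λ = (26 - 22)/(17 - 8) ≡ 4/9 mod 29. 9⁻¹ ≡ 13 (mod 29), so λ ≡ 23.
  x = λ² - 8 - 17 = 529 - 25 ≡ 11; y = λ·(8 - 11) - 22 ≡ 25. → (11, 25)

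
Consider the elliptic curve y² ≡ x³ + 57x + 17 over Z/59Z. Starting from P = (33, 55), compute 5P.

(2, 32)

Double-and-add on 5 = (101)₂. Start with P = (33, 55) for the leading 1-bit.
double: tangent at (33, 55): λ = (3·33² + 57)/(2·55) ≡ 20/51. 51⁻¹ ≡ 22 (mod 59), so λ ≡ 20·22 ≡ 27.
  x = λ² - 33 - 33 = 729 - 66 ≡ 14; y = λ·(33 - 14) - 55 ≡ 45. → (14, 45)
double: tangent at (14, 45): λ = (3·14² + 57)/(2·45) ≡ 55/31. 31⁻¹ ≡ 40 (mod 59) since 31·40 = 1240 ≡ 1, so λ ≡ 55·40 ≡ 17.
  x = λ² - 14 - 14 = 289 - 28 ≡ 25; y = λ·(14 - 25) - 45 ≡ 4. → (25, 4)
add P: (25, 4) + (33, 55). λ = (55 - 4)/(33 - 25) ≡ 51/8 mod 59. 8⁻¹ ≡ 37 (mod 59) since 8·37 = 296 ≡ 1, so λ ≡ 58.
  x = λ² - 25 - 33 = 3364 - 58 ≡ 2; y = λ·(25 - 2) - 4 ≡ 32. → (2, 32)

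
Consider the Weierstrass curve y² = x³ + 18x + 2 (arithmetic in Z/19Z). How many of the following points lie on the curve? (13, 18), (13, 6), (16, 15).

(13, 18): 18² ≡ 1, rhs ≡ 1 → on.
(13, 6): 6² ≡ 17, rhs ≡ 1 → off.
(16, 15): 15² ≡ 16, rhs ≡ 16 → on.

2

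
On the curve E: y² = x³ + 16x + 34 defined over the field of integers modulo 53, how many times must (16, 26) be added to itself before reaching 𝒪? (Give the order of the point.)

7

2P: tangent at (16, 26): λ = (3·16² + 16)/(2·26) ≡ 42/52. 52⁻¹ ≡ 52 (mod 53), so λ ≡ 42·52 ≡ 11.
  x = λ² - 16 - 16 = 121 - 32 ≡ 36; y = λ·(16 - 36) - 26 ≡ 19. → (36, 19)
3P: (36, 19) + (16, 26). λ = (26 - 19)/(16 - 36) ≡ 7/33 mod 53. 33⁻¹ ≡ 45 (mod 53), so λ ≡ 50.
  x = λ² - 36 - 16 = 2500 - 52 ≡ 10; y = λ·(36 - 10) - 19 ≡ 9. → (10, 9)
4P: (10, 9) + (16, 26). λ = (26 - 9)/(16 - 10) ≡ 17/6 mod 53. 6⁻¹ ≡ 9 (mod 53), so λ ≡ 47.
  x = λ² - 10 - 16 = 2209 - 26 ≡ 10; y = λ·(10 - 10) - 9 ≡ 44. → (10, 44)
5P: (10, 44) + (16, 26). λ = (26 - 44)/(16 - 10) ≡ 35/6 mod 53. 6⁻¹ ≡ 9 (mod 53), so λ ≡ 50.
  x = λ² - 10 - 16 = 2500 - 26 ≡ 36; y = λ·(10 - 36) - 44 ≡ 34. → (36, 34)
6P: (36, 34) + (16, 26). λ = (26 - 34)/(16 - 36) ≡ 45/33 mod 53. 33⁻¹ ≡ 45 (mod 53), so λ ≡ 11.
  x = λ² - 36 - 16 = 121 - 52 ≡ 16; y = λ·(36 - 16) - 34 ≡ 27. → (16, 27)
7P: (16, 27) + (16, 26): same x and y₁ ≡ -y₂, so the sum is 𝒪.
7P = 𝒪, so the order is 7.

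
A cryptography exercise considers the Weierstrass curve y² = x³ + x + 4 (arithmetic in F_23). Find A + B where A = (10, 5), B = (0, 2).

(17, 9)

(10, 5) + (0, 2). λ = (2 - 5)/(0 - 10) ≡ 20/13 mod 23. 13⁻¹ ≡ 16 (mod 23), so λ ≡ 21.
  x = λ² - 10 - 0 = 441 - 10 ≡ 17; y = λ·(10 - 17) - 5 ≡ 9. → (17, 9)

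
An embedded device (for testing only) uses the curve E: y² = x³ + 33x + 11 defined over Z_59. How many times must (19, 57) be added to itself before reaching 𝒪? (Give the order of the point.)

8

2P: tangent at (19, 57): λ = (3·19² + 33)/(2·57) ≡ 54/55. 55⁻¹ ≡ 44 (mod 59), so λ ≡ 54·44 ≡ 16.
  x = λ² - 19 - 19 = 256 - 38 ≡ 41; y = λ·(19 - 41) - 57 ≡ 4. → (41, 4)
3P: (41, 4) + (19, 57). λ = (57 - 4)/(19 - 41) ≡ 53/37 mod 59. 37⁻¹ ≡ 8 (mod 59), so λ ≡ 11.
  x = λ² - 41 - 19 = 121 - 60 ≡ 2; y = λ·(41 - 2) - 4 ≡ 12. → (2, 12)
4P: (2, 12) + (19, 57). λ = (57 - 12)/(19 - 2) ≡ 45/17 mod 59. 17⁻¹ ≡ 7 (mod 59), so λ ≡ 20.
  x = λ² - 2 - 19 = 400 - 21 ≡ 25; y = λ·(2 - 25) - 12 ≡ 0. → (25, 0)
5P: (25, 0) + (19, 57). λ = (57 - 0)/(19 - 25) ≡ 57/53 mod 59. 53⁻¹ ≡ 49 (mod 59), so λ ≡ 20.
  x = λ² - 25 - 19 = 400 - 44 ≡ 2; y = λ·(25 - 2) - 0 ≡ 47. → (2, 47)
6P: (2, 47) + (19, 57). λ = (57 - 47)/(19 - 2) ≡ 10/17 mod 59. 17⁻¹ ≡ 7 (mod 59), so λ ≡ 11.
  x = λ² - 2 - 19 = 121 - 21 ≡ 41; y = λ·(2 - 41) - 47 ≡ 55. → (41, 55)
7P: (41, 55) + (19, 57). λ = (57 - 55)/(19 - 41) ≡ 2/37 mod 59. 37⁻¹ ≡ 8 (mod 59), so λ ≡ 16.
  x = λ² - 41 - 19 = 256 - 60 ≡ 19; y = λ·(41 - 19) - 55 ≡ 2. → (19, 2)
8P: (19, 2) + (19, 57): same x and y₁ ≡ -y₂, so the sum is 𝒪.
8P = 𝒪, so the order is 8.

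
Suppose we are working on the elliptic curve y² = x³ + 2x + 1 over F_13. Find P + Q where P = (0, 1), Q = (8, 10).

(2, 0)

(0, 1) + (8, 10). λ = (10 - 1)/(8 - 0) ≡ 9/8 mod 13. 8⁻¹ ≡ 5 (mod 13), so λ ≡ 6.
  x = λ² - 0 - 8 = 36 - 8 ≡ 2; y = λ·(0 - 2) - 1 ≡ 0. → (2, 0)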